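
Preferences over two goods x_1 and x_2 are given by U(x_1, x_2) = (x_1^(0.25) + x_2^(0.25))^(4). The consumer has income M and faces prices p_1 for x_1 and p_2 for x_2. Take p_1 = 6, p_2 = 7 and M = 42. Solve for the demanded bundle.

From the CES first-order condition, (x_2/x_1)^(0.75) = p_1/p_2.
Solve for the ratio: x_2/x_1 = [p_1/p_2]^(4/3).
Substitute x_2 = (x_2/x_1)·x_1 into the budget: x_1* = M/(p_1 + p_2·(x_2/x_1)).
Numerically x_2/x_1 = 0.814212, so x_1* = 42/(6 + 7·0.814212) = 3.5899 and x_2* = 0.814212·3.5899 = 2.9229.

x_1* = 3.5899, x_2* = 2.9229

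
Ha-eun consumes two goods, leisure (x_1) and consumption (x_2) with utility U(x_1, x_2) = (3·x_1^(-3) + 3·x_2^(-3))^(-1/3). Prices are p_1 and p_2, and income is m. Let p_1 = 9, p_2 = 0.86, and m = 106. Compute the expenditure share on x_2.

MU_x_1 ∝ 3·x_1^(-4), MU_x_2 ∝ 3·x_2^(-4), so MRS = (x_2/x_1)^(4) = p_1/p_2.
Solve for the ratio: x_2/x_1 = [p_1/p_2]^(0.25).
Substitute x_2 = (x_2/x_1)·x_1 into the budget: x_1* = m/(p_1 + p_2·(x_2/x_1)).
Numerically x_2/x_1 = 1.798606, so x_1* = 106/(9 + 0.86·1.798606) = 10.0504 and x_2* = 1.798606·10.0504 = 18.0768.
Expenditure on x_2: 0.86·18.0768 = 15.546; share = 0.1467.

share on x_2 = 0.1467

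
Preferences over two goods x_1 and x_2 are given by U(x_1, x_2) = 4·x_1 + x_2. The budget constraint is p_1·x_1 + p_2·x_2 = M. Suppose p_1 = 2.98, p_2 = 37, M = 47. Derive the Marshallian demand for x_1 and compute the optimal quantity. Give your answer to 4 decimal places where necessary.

x_1* = 15.7718

Linear utility — the consumer picks whichever good has higher MU/price: 4/2.98 = 1.3423 vs 1/37 = 0.027.
x_1 gives more utility per dollar, so spend all income on x_1: x_1* = M/p_1, x_2* = 0.
Numerically: x_1* = 15.7718, x_2* = 0.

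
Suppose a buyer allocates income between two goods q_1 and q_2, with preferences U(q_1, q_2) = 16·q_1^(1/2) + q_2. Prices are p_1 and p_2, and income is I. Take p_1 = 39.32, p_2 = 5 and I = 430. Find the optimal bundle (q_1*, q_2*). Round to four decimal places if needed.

q_1* = 1.0349, q_2* = 77.8616

Plugging in: q_1* = (8·5/39.32)² = 1.0349, q_2* = 77.8616.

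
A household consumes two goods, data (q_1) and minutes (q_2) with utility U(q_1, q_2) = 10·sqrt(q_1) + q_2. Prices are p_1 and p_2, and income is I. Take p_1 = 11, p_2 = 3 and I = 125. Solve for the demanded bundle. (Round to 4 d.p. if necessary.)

q_1* = 1.8595, q_2* = 34.8485

Set MRS = p_1/p_2: 5·q_1^(−1/2) = p_1/p_2.
Solve: √q_1 = 5·p_2/p_1, so q_1*(p_1,p_2) = (5·p_2/p_1)², and q_2* = (I − p_1·q_1*)/p_2.
Plugging in: q_1* = (5·3/11)² = 1.8595, q_2* = 34.8485.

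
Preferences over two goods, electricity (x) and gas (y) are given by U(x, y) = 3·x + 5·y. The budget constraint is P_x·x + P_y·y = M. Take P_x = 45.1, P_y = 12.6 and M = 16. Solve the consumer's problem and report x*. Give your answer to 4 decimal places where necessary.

x* = 0

Linear utility — the consumer picks whichever good has higher MU/price: 3/45.1 = 0.0665 vs 5/12.6 = 0.3968.
y gives more utility per dollar, so spend all income on y: y* = M/P_y, x* = 0.
Numerically: x* = 0, y* = 1.2698.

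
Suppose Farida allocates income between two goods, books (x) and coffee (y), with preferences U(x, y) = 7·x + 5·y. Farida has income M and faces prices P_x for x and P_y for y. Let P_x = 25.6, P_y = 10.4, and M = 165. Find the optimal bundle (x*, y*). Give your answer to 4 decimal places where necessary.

Linear utility — the consumer picks whichever good has higher MU/price: 7/25.6 = 0.2734 vs 5/10.4 = 0.4808.
y gives more utility per dollar, so spend all income on y: y* = M/P_y, x* = 0.
Numerically: x* = 0, y* = 15.8654.

x* = 0, y* = 15.8654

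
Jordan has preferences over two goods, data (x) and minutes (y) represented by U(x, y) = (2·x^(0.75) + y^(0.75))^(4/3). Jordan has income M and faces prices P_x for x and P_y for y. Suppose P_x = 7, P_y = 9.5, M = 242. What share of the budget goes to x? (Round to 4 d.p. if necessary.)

share on x = 0.9756

MU_x ∝ 2·x^(-0.25), MU_y ∝ y^(-0.25), so MRS = 2·(y/x)^(0.25) = P_x/P_y.
Hence y/x = ((1/2)·P_x/P_y)^(1/(0.25)), i.e. raised to the 4 power.
Substitute y = (y/x)·x into the budget: x* = M/(P_x + P_y·(y/x)).
Numerically y/x = 0.018424, so x* = 242/(7 + 9.5·0.018424) = 33.7281 and y* = 0.018424·33.7281 = 0.6214.
Expenditure on x: 7·33.7281 = 236.0967; share = 0.9756.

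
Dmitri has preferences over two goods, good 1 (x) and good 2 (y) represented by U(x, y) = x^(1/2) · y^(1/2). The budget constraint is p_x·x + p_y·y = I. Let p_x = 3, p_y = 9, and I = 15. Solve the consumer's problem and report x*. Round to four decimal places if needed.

x* = 2.5

MU_x/MU_y = (0.5·y)/(0.5·x); tangency sets this equal to p_x/p_y.
So 0.5·p_y·y = 0.5·p_x·x; combined with the budget, a share 0.5 of income goes to x.
Demand: x*(p_x,p_y,I) = 0.5·I/p_x and y* = 0.5·I/p_y.
At p_x=3, p_y=9, I=15: x* = 0.5·15/3 = 2.5.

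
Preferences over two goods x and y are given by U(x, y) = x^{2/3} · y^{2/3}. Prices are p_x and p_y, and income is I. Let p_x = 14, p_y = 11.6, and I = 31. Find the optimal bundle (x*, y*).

MU_x/MU_y = (2/3·y)/(2/3·x); tangency sets this equal to p_x/p_y.
So 2/3·p_y·y = 2/3·p_x·x; combined with the budget, a share 0.5 of income goes to x.
Demand: x*(p_x,p_y,I) = 0.5·I/p_x and y* = 0.5·I/p_y.
At p_x=14, p_y=11.6, I=31: x* = 0.5·31/14 = 1.1071, y* = 1.3362.

x* = 1.1071, y* = 1.3362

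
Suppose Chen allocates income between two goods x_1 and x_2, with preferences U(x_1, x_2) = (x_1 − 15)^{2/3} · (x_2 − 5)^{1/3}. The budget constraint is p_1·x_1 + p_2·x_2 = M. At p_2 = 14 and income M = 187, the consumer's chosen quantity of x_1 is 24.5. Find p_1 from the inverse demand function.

p_1 = 4

This is Cobb-Douglas in (x_1−15, x_2−5): tangency gives 2/3·p_2·(x_2−5) = 1/3·p_1·(x_1−15).
After buying the subsistence bundle (15, 5), a share 2/3 of the remaining income goes to x_1: x_1* = 15 + 2/3·(M − 15p_1 − 5p_2)/p_1.
Set x_1* = 24.5 in the demand function and solve for p_1: p_1 = 4.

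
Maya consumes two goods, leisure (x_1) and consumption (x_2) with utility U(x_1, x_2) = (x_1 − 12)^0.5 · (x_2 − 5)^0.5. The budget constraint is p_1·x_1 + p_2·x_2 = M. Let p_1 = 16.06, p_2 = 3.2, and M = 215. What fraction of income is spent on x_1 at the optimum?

share on x_1 = 0.911

This is Cobb-Douglas in (x_1−12, x_2−5): tangency gives 0.5·p_2·(x_2−5) = 0.5·p_1·(x_1−12).
Substituting into the budget: x_1* = 12 + 0.5·(M − 12·p_1 − 5·p_2)/p_1, and x_2* = 5 + 0.5·(…)/p_2.
Discretionary income = 215 − 12·16.06 − 5·3.2 = 6.28; x_1* = 12 + 0.5·6.28/16.06 = 12.1955; x_2* = 5 + 0.5·6.28/3.2 = 5.9813.
Expenditure on x_1: 16.06·12.1955 = 195.86; share = 0.911.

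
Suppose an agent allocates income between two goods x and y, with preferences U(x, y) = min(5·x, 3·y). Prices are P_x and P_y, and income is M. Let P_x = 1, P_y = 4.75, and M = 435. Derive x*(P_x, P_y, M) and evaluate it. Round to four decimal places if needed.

x* = 48.785

Leontief preferences: the optimum is at the kink where x/3 = y/5, i.e. y = (5/3)·x.
Budget: P_x·x + P_y·(5/3)·x = M, so (3·P_x + 5·P_y)·x = 3·M.
Demand: x*(P_x,P_y,M) = 3·M/(3·P_x + 5·P_y), y* = 5·M/(3·P_x + 5·P_y).
Here 3·1 + 5·4.75 = 26.75, giving x* = 48.785.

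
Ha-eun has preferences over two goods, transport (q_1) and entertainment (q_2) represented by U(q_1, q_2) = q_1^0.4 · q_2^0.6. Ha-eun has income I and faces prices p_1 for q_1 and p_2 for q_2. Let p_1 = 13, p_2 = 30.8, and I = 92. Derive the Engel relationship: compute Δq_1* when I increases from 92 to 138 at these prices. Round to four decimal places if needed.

Δq_1* = 1.4154

The MRS is (2/3)·q_2/q_1. Set MRS = p_1/p_2.
So 0.4·p_2·q_2 = 0.6·p_1·q_1; combined with the budget, a share 0.4 of income goes to q_1.
Demand: q_1*(p_1,p_2,I) = 0.4·I/p_1 and q_2* = 0.6·I/p_2.
At p_1=13, p_2=30.8, I=92: q_1* = 0.4·92/13 = 2.8308.
At I' = 138: q_1* = 4.2462. Change: 4.2462 − 2.8308 = 1.4154.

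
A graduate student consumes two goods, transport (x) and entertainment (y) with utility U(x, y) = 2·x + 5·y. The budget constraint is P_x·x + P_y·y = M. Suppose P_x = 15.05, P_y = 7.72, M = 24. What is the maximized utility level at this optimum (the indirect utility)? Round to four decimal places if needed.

y gives more utility per dollar, so spend all income on y: y* = M/P_y, x* = 0.
Numerically: x* = 0, y* = 3.1088.
Utility at the optimum: U(0, 3.1088) = 15.544.

V = 15.544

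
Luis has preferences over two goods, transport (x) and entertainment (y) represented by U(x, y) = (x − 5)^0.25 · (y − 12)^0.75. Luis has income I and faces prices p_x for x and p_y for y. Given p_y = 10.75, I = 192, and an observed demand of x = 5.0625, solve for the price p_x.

p_x = 12

This is Cobb-Douglas in (x−5, y−12): tangency gives 0.25·p_y·(y−12) = 0.75·p_x·(x−5).
After buying the subsistence bundle (5, 12), a share 0.25 of the remaining income goes to x: x* = 5 + 0.25·(I − 5p_x − 12p_y)/p_x.
Set x* = 5.0625 in the demand function and solve for p_x: p_x = 12.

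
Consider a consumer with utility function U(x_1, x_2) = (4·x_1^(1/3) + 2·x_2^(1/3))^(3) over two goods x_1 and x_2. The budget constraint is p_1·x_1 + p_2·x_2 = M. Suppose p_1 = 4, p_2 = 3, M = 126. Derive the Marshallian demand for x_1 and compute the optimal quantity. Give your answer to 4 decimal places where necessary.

x_1* = 22.3682

MU_x_1 ∝ 4·x_1^(-2/3), MU_x_2 ∝ 2·x_2^(-2/3), so MRS = 2·(x_2/x_1)^(2/3) = p_1/p_2.
Hence x_2/x_1 = ((1/2)·p_1/p_2)^(1/(2/3)), i.e. raised to the 1.5 power.
Substitute x_2 = (x_2/x_1)·x_1 into the budget: x_1* = M/(p_1 + p_2·(x_2/x_1)).
Numerically x_2/x_1 = 0.544331, so x_1* = 126/(4 + 3·0.544331) = 22.3682.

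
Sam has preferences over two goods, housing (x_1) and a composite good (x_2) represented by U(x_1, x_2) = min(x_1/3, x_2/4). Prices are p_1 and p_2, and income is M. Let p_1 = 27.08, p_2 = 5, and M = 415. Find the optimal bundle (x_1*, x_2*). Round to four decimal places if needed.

x_1* = 12.2975, x_2* = 16.3967

With perfect complements, no substitution: consume in ratio x_1:x_2 = 3:4.
Budget: p_1·x_1 + p_2·(4/3)·x_1 = M, so (3·p_1 + 4·p_2)·x_1 = 3·M.
Demand: x_1*(p_1,p_2,M) = 3·M/(3·p_1 + 4·p_2), x_2* = 4·M/(3·p_1 + 4·p_2).
Here 3·27.08 + 4·5 = 101.24, giving x_1* = 12.2975 and x_2* = 16.3967.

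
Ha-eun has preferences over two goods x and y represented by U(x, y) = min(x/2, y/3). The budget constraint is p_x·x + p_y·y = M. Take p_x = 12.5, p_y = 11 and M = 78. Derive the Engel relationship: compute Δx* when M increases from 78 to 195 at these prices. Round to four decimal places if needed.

Leontief preferences: the optimum is at the kink where x/2 = y/3, i.e. y = (3/2)·x.
Budget: p_x·x + p_y·(3/2)·x = M, so (2·p_x + 3·p_y)·x = 2·M.
Demand: x*(p_x,p_y,M) = 2·M/(2·p_x + 3·p_y), y* = 3·M/(2·p_x + 3·p_y).
Here 2·12.5 + 3·11 = 58, giving x* = 2.6897.
At M' = 195: x* = 6.7241. Change: 6.7241 − 2.6897 = 4.0345.

Δx* = 4.0345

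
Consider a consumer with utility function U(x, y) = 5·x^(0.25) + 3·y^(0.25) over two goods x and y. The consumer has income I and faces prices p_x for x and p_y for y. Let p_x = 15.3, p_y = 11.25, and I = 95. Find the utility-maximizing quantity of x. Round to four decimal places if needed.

MU_x ∝ 5·x^(-0.75), MU_y ∝ 3·y^(-0.75), so MRS = (5/3)·(y/x)^(0.75) = p_x/p_y.
Solve for the ratio: y/x = [(3/5)·p_x/p_y]^(4/3).
Substitute y = (y/x)·x into the budget: x* = I/(p_x + p_y·(y/x)).
Numerically y/x = 0.762524, so x* = 95/(15.3 + 11.25·0.762524) = 3.9785.

x* = 3.9785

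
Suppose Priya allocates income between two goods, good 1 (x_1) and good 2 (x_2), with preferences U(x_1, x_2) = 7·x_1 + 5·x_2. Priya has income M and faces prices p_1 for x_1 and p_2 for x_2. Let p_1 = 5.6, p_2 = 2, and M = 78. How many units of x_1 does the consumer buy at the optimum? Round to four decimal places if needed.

Perfect substitutes: compare marginal utility per dollar. 7/p_1 vs 5/p_2 → 1.25 vs 2.5.
x_2 gives more utility per dollar, so spend all income on x_2: x_2* = M/p_2, x_1* = 0.
Numerically: x_1* = 0, x_2* = 39.

x_1* = 0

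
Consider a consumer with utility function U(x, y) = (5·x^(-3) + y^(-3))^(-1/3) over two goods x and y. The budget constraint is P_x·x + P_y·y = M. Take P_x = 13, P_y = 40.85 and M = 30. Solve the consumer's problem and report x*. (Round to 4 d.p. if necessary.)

x* = 0.895

Substitute y = (y/x)·x into the budget: x* = M/(P_x + P_y·(y/x)).
Numerically y/x = 0.502279, so x* = 30/(13 + 40.85·0.502279) = 0.895.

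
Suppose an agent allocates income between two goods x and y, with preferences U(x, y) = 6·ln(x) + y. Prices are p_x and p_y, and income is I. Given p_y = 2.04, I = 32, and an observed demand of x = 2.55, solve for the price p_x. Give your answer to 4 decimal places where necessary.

Set MRS = p_x/p_y: (6/x)/1 = p_x/p_y.
So x*(p_x,p_y) = 6·p_y/p_x, independent of income; and y* = (I − 6·p_y)/p_y.
Set x* = 2.55 in the demand function and solve for p_x: p_x = 4.8.

p_x = 4.8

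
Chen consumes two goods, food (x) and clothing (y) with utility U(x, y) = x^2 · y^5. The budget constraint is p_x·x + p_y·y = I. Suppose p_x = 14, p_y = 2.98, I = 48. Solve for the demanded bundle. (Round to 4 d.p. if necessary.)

Tangency: MRS = (2/5)·y/x = p_x/p_y.
So 2·p_y·y = 5·p_x·x; combined with the budget, a share 2/7 of income goes to x.
Demand: x*(p_x,p_y,I) = 2/7·I/p_x and y* = 5/7·I/p_y.
At p_x=14, p_y=2.98, I=48: x* = 2/7·48/14 = 0.9796, y* = 11.5053.

x* = 0.9796, y* = 11.5053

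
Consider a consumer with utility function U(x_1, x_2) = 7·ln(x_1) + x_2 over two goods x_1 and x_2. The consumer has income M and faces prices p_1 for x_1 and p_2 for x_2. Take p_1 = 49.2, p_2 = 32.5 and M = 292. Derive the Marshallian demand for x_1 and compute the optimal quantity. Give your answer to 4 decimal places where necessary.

Set MRS = p_1/p_2: (7/x_1)/1 = p_1/p_2.
So x_1*(p_1,p_2) = 7·p_2/p_1, independent of income; and x_2* = (M − 7·p_2)/p_2.
At the given prices: x_1* = 7·32.5/49.2 = 4.624.

x_1* = 4.624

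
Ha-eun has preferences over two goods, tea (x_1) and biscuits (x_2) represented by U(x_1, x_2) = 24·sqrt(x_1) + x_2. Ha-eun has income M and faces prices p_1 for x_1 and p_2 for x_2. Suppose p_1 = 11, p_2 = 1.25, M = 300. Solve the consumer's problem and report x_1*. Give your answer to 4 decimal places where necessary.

x_1* = 1.8595

Solve: √x_1 = 12·p_2/p_1, so x_1*(p_1,p_2) = (12·p_2/p_1)², and x_2* = (M − p_1·x_1*)/p_2.
Plugging in: x_1* = (12·1.25/11)² = 1.8595.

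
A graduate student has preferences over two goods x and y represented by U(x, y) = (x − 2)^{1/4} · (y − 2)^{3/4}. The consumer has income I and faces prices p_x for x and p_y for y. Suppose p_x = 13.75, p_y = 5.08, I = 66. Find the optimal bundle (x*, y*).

x* = 2.5153, y* = 6.1841

Substituting into the budget: x* = 2 + 0.25·(I − 2·p_x − 2·p_y)/p_x, and y* = 2 + 0.75·(…)/p_y.
Discretionary income = 66 − 2·13.75 − 2·5.08 = 28.34; x* = 2 + 0.25·28.34/13.75 = 2.5153; y* = 2 + 0.75·28.34/5.08 = 6.1841.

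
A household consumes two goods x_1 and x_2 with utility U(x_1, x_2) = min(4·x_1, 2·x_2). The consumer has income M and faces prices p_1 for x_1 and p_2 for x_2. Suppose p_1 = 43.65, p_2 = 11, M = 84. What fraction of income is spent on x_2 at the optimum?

share on x_2 = 0.3351

Demand: x_1*(p_1,p_2,M) = 2·M/(2·p_1 + 4·p_2), x_2* = 4·M/(2·p_1 + 4·p_2).
Here 2·43.65 + 4·11 = 131.3, giving x_1* = 1.2795 and x_2* = 2.559.
Expenditure on x_2: 11·2.559 = 28.1493; share = 0.3351.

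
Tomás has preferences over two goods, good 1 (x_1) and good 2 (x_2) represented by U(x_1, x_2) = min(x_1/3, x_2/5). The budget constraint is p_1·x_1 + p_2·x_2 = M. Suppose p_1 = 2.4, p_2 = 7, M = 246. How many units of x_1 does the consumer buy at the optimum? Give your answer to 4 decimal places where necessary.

x_1* = 17.4882

Leontief preferences: the optimum is at the kink where x_1/3 = x_2/5, i.e. x_2 = (5/3)·x_1.
Budget: p_1·x_1 + p_2·(5/3)·x_1 = M, so (3·p_1 + 5·p_2)·x_1 = 3·M.
Demand: x_1*(p_1,p_2,M) = 3·M/(3·p_1 + 5·p_2), x_2* = 5·M/(3·p_1 + 5·p_2).
Here 3·2.4 + 5·7 = 42.2, giving x_1* = 17.4882.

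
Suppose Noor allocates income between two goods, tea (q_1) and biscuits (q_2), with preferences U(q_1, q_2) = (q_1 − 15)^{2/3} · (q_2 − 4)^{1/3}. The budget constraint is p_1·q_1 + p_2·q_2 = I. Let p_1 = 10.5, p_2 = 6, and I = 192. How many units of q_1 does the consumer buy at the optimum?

After buying the subsistence bundle (15, 4), a share 2/3 of the remaining income goes to q_1: q_1* = 15 + 2/3·(I − 15p_1 − 4p_2)/p_1.
Discretionary income = 192 − 15·10.5 − 4·6 = 10.5; q_1* = 15 + 2/3·10.5/10.5 = 15.6667.

q_1* = 15.6667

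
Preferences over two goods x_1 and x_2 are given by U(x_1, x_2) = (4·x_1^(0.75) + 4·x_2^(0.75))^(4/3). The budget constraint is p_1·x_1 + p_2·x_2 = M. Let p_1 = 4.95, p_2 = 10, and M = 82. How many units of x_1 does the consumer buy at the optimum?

Substitute x_2 = (x_2/x_1)·x_1 into the budget: x_1* = M/(p_1 + p_2·(x_2/x_1)).
Numerically x_2/x_1 = 0.060037, so x_1* = 82/(4.95 + 10·0.060037) = 14.7738.

x_1* = 14.7738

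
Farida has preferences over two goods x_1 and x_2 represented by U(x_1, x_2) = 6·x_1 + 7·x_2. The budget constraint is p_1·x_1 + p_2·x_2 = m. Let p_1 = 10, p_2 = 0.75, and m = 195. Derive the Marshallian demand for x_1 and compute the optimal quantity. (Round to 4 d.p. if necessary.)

x_1* = 0

Perfect substitutes: compare marginal utility per dollar. 6/p_1 vs 7/p_2 → 0.6 vs 9.3333.
x_2 gives more utility per dollar, so spend all income on x_2: x_2* = m/p_2, x_1* = 0.
Numerically: x_1* = 0, x_2* = 260.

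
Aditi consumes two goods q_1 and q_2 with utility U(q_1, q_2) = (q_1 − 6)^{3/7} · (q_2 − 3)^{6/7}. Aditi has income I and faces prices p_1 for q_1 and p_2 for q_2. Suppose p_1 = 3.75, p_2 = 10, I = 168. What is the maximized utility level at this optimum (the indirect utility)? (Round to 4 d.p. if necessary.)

V = 15.607

Let q_1' = q_1−6, q_2' = q_2−3. MRS = (1/2)·q_2'/q_1' = p_1/p_2.
After buying the subsistence bundle (6, 3), a share 1/3 of the remaining income goes to q_1: q_1* = 6 + 1/3·(I − 6p_1 − 3p_2)/p_1.
Discretionary income = 168 − 6·3.75 − 3·10 = 115.5; q_1* = 6 + 1/3·115.5/3.75 = 16.2667; q_2* = 3 + 2/3·115.5/10 = 10.7.
Utility at the optimum: U(16.2667, 10.7) = 15.607.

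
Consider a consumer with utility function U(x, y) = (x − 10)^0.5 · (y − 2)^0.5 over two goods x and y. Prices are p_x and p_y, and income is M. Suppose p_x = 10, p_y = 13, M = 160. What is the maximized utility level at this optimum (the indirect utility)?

V = 1.491

Substituting into the budget: x* = 10 + 0.5·(M − 10·p_x − 2·p_y)/p_x, and y* = 2 + 0.5·(…)/p_y.
Discretionary income = 160 − 10·10 − 2·13 = 34; x* = 10 + 0.5·34/10 = 11.7; y* = 2 + 0.5·34/13 = 3.3077.
Utility at the optimum: U(11.7, 3.3077) = 1.491.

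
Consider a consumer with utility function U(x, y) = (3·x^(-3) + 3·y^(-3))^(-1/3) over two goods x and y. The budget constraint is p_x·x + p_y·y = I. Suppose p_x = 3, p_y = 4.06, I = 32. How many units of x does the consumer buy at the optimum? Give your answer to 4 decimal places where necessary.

MRS = MU_x/MU_y = (y/x)^(4). Set equal to p_x/p_y.
Solve for the ratio: y/x = [p_x/p_y]^(0.25).
Substitute y = (y/x)·x into the budget: x* = I/(p_x + p_y·(y/x)).
Numerically y/x = 0.927147, so x* = 32/(3 + 4.06·0.927147) = 4.7308.

x* = 4.7308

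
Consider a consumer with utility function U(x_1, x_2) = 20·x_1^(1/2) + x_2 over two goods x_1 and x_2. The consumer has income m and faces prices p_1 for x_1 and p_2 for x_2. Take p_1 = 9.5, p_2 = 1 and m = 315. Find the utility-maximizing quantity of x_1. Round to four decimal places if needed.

Utility is quasi-linear in x_2; the FOC for x_1 is 10/√x_1 = p_1/p_2.
Solve: √x_1 = 10·p_2/p_1, so x_1*(p_1,p_2) = (10·p_2/p_1)², and x_2* = (m − p_1·x_1*)/p_2.
Plugging in: x_1* = (10·1/9.5)² = 1.108.

x_1* = 1.108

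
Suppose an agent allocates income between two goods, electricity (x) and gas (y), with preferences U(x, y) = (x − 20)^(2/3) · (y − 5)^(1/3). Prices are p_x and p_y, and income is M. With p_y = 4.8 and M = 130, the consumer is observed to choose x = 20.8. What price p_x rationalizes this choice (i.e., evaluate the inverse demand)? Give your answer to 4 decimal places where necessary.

p_x = 5

MRS = 2·(y−5)/(x−20). Tangency with p_x/p_y gives y−5 = (1/2)·(p_x/p_y)·(x−20).
Substituting into the budget: x* = 20 + 2/3·(M − 20·p_x − 5·p_y)/p_x, and y* = 5 + 1/3·(…)/p_y.
Set x* = 20.8 in the demand function and solve for p_x: p_x = 5.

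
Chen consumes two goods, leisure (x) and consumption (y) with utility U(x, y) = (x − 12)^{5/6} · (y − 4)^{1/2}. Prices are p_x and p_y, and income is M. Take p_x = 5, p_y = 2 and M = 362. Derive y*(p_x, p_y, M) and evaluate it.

This is Cobb-Douglas in (x−12, y−4): tangency gives 5/6·p_y·(y−4) = 0.5·p_x·(x−12).
After buying the subsistence bundle (12, 4), a share 0.625 of the remaining income goes to x: x* = 12 + 0.625·(M − 12p_x − 4p_y)/p_x.
Discretionary income = 362 − 12·5 − 4·2 = 294; y* = 4 + 0.375·294/2 = 59.125.

y* = 59.125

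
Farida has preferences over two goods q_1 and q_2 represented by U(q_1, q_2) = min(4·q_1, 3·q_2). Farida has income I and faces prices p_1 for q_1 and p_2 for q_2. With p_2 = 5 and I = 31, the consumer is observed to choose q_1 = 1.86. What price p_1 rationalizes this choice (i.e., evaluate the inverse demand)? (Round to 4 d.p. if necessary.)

p_1 = 10

With perfect complements, no substitution: consume in ratio q_1:q_2 = 3:4.
Budget: p_1·q_1 + p_2·(4/3)·q_1 = I, so (3·p_1 + 4·p_2)·q_1 = 3·I.
Demand: q_1*(p_1,p_2,I) = 3·I/(3·p_1 + 4·p_2), q_2* = 4·I/(3·p_1 + 4·p_2).
Set q_1* = 1.86 in the demand function and solve for p_1: p_1 = 10.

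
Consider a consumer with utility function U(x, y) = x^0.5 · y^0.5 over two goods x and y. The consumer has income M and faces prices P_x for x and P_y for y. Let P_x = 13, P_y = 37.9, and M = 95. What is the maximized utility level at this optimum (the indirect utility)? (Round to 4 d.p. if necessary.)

Tangency: MRS = y/x = P_x/P_y.
Rearranging, P_y·y = P_x·x. Substituting into the budget gives P_x·x·(1 + 1) = M.
Demand: x*(P_x,P_y,M) = 0.5·M/P_x and y* = 0.5·M/P_y.
At P_x=13, P_y=37.9, M=95: x* = 0.5·95/13 = 3.6538, y* = 1.2533.
Utility at the optimum: U(3.6538, 1.2533) = 2.1399.

V = 2.1399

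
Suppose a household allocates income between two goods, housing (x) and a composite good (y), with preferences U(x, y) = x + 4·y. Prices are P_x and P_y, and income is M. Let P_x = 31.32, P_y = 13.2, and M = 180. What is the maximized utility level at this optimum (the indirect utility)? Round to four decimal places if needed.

V = 54.5455

Perfect substitutes: compare marginal utility per dollar. 1/P_x vs 4/P_y → 0.0319 vs 0.303.
y gives more utility per dollar, so spend all income on y: y* = M/P_y, x* = 0.
Numerically: x* = 0, y* = 13.6364.
Utility at the optimum: U(0, 13.6364) = 54.5455.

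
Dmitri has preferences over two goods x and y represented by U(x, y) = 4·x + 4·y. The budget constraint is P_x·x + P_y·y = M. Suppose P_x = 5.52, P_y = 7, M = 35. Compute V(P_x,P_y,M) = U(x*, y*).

V = 25.3623

Perfect substitutes: compare marginal utility per dollar. 4/P_x vs 4/P_y → 0.7246 vs 0.5714.
x gives more utility per dollar, so spend all income on x: x* = M/P_x, y* = 0.
Numerically: x* = 6.3406, y* = 0.
Utility at the optimum: U(6.3406, 0) = 25.3623.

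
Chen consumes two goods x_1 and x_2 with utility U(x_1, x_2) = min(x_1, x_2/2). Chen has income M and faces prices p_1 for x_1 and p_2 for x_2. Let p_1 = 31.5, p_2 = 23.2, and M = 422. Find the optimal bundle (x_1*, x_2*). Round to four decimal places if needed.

x_1* = 5.4172, x_2* = 10.8344

With perfect complements, no substitution: consume in ratio x_1:x_2 = 1:2.
Budget: p_1·x_1 + p_2·2·x_1 = M, so (p_1 + 2·p_2)·x_1 = M.
Demand: x_1*(p_1,p_2,M) = M/(p_1 + 2·p_2), x_2* = 2·M/(p_1 + 2·p_2).
Here 31.5 + 2·23.2 = 77.9, giving x_1* = 5.4172 and x_2* = 10.8344.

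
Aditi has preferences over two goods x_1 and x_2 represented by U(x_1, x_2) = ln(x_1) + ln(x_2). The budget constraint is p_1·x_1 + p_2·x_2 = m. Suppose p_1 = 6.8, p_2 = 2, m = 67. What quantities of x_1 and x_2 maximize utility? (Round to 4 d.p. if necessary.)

x_1* = 4.9265, x_2* = 16.75

The MRS is x_2/x_1. Set MRS = p_1/p_2.
Rearranging, p_2·x_2 = p_1·x_1. Substituting into the budget gives p_1·x_1·(1 + 1) = m.
Demand: x_1*(p_1,p_2,m) = 0.5·m/p_1 and x_2* = 0.5·m/p_2.
At p_1=6.8, p_2=2, m=67: x_1* = 0.5·67/6.8 = 4.9265, x_2* = 16.75.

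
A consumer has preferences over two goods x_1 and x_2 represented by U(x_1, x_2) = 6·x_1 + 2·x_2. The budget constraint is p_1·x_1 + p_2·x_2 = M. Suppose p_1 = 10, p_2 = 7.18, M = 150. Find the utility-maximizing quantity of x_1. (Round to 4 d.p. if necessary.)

x_1* = 15

Perfect substitutes: compare marginal utility per dollar. 6/p_1 vs 2/p_2 → 0.6 vs 0.2786.
x_1 gives more utility per dollar, so spend all income on x_1: x_1* = M/p_1, x_2* = 0.
Numerically: x_1* = 15, x_2* = 0.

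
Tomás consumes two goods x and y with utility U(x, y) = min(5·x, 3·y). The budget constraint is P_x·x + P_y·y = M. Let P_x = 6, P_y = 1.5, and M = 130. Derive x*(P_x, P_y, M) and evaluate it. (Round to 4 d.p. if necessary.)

x* = 15.2941

With perfect complements, no substitution: consume in ratio x:y = 3:5.
Budget: P_x·x + P_y·(5/3)·x = M, so (3·P_x + 5·P_y)·x = 3·M.
Demand: x*(P_x,P_y,M) = 3·M/(3·P_x + 5·P_y), y* = 5·M/(3·P_x + 5·P_y).
Here 3·6 + 5·1.5 = 25.5, giving x* = 15.2941.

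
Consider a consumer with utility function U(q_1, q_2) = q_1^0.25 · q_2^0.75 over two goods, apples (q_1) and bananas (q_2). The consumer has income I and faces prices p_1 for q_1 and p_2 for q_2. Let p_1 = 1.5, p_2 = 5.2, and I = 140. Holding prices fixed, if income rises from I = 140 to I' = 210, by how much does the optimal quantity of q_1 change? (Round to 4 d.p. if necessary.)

Δq_1* = 11.6667

Tangency: MRS = (1/3)·q_2/q_1 = p_1/p_2.
So 0.25·p_2·q_2 = 0.75·p_1·q_1; combined with the budget, a share 0.25 of income goes to q_1.
Demand: q_1*(p_1,p_2,I) = 0.25·I/p_1 and q_2* = 0.75·I/p_2.
At p_1=1.5, p_2=5.2, I=140: q_1* = 0.25·140/1.5 = 23.3333.
At I' = 210: q_1* = 35. Change: 35 − 23.3333 = 11.6667.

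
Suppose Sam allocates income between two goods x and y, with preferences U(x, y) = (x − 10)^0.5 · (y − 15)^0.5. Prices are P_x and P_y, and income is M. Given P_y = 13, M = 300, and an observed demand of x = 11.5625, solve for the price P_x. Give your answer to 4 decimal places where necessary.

P_x = 8

Let x' = x−10, y' = y−15. MRS = y'/x' = P_x/P_y.
After buying the subsistence bundle (10, 15), a share 0.5 of the remaining income goes to x: x* = 10 + 0.5·(M − 10P_x − 15P_y)/P_x.
Set x* = 11.5625 in the demand function and solve for P_x: P_x = 8.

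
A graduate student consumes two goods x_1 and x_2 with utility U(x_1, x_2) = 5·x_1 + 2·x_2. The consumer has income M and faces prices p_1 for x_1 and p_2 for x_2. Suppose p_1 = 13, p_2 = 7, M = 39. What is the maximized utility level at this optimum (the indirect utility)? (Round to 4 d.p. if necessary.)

Perfect substitutes: compare marginal utility per dollar. 5/p_1 vs 2/p_2 → 0.3846 vs 0.2857.
x_1 gives more utility per dollar, so spend all income on x_1: x_1* = M/p_1, x_2* = 0.
Numerically: x_1* = 3, x_2* = 0.
Utility at the optimum: U(3, 0) = 15.

V = 15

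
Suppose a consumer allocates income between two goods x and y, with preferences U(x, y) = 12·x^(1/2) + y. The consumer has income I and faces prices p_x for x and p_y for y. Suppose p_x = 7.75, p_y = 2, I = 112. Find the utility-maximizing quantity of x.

x* = 2.3975

MU_x = 6/√x, MU_y = 1. Tangency: 6/√x = p_x/p_y.
Solve: √x = 6·p_y/p_x, so x*(p_x,p_y) = (6·p_y/p_x)², and y* = (I − p_x·x*)/p_y.
Plugging in: x* = (6·2/7.75)² = 2.3975.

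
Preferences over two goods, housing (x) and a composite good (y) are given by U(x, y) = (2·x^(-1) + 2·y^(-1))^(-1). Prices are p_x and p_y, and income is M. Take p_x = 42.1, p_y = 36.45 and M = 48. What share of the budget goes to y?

share on y = 0.482

MU_x ∝ 2·x^(-2), MU_y ∝ 2·y^(-2), so MRS = (y/x)^(2) = p_x/p_y.
Solve for the ratio: y/x = [p_x/p_y]^(0.5).
Substitute y = (y/x)·x into the budget: x* = M/(p_x + p_y·(y/x)).
Numerically y/x = 1.074712, so x* = 48/(42.1 + 36.45·1.074712) = 0.5906 and y* = 1.074712·0.5906 = 0.6347.
Expenditure on y: 36.45·0.6347 = 23.1357; share = 0.482.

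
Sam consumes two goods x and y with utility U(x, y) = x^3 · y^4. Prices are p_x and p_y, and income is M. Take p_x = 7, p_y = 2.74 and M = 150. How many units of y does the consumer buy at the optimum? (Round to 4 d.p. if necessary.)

y* = 31.2826

The MRS is (3/4)·y/x. Set MRS = p_x/p_y.
Rearranging, p_y·y = (4/3)·p_x·x. Substituting into the budget gives p_x·x·(1 + (4/3)) = M.
Demand: x*(p_x,p_y,M) = 3/7·M/p_x and y* = 4/7·M/p_y.
At p_x=7, p_y=2.74, M=150: y* = 4/7·150/2.74 = 31.2826.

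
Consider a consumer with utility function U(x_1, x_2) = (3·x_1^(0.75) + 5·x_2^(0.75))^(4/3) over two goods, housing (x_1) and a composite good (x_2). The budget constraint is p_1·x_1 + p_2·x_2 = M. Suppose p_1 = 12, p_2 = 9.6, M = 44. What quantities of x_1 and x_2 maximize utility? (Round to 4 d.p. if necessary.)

x_1* = 0.2282, x_2* = 4.2981

MU_x_1 ∝ 3·x_1^(-0.25), MU_x_2 ∝ 5·x_2^(-0.25), so MRS = (3/5)·(x_2/x_1)^(0.25) = p_1/p_2.
Solve for the ratio: x_2/x_1 = [(5/3)·p_1/p_2]^(4).
Substitute x_2 = (x_2/x_1)·x_1 into the budget: x_1* = M/(p_1 + p_2·(x_2/x_1)).
Numerically x_2/x_1 = 18.838011, so x_1* = 44/(12 + 9.6·18.838011) = 0.2282 and x_2* = 18.838011·0.2282 = 4.2981.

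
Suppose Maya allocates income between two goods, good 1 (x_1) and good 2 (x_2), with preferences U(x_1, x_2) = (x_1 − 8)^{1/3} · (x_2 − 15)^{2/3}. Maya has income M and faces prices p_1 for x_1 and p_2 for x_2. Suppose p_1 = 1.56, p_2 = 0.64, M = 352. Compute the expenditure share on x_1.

share on x_1 = 0.3479

This is Cobb-Douglas in (x_1−8, x_2−15): tangency gives 1/3·p_2·(x_2−15) = 2/3·p_1·(x_1−8).
After buying the subsistence bundle (8, 15), a share 1/3 of the remaining income goes to x_1: x_1* = 8 + 1/3·(M − 8p_1 − 15p_2)/p_1.
Discretionary income = 352 − 8·1.56 − 15·0.64 = 329.92; x_1* = 8 + 1/3·329.92/1.56 = 78.4957; x_2* = 15 + 2/3·329.92/0.64 = 358.6667.
Expenditure on x_1: 1.56·78.4957 = 122.4533; share = 0.3479.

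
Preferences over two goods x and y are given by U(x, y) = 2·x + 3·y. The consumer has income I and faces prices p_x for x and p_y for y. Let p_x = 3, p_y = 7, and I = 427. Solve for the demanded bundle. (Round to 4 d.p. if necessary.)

x* = 142.3333, y* = 0

Perfect substitutes: compare marginal utility per dollar. 2/p_x vs 3/p_y → 0.6667 vs 0.4286.
x gives more utility per dollar, so spend all income on x: x* = I/p_x, y* = 0.
Numerically: x* = 142.3333, y* = 0.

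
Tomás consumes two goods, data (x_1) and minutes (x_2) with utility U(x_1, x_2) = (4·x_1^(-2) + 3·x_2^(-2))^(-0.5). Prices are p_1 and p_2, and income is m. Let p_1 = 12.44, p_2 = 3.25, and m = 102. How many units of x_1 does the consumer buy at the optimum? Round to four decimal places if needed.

MU_x_1 ∝ 4·x_1^(-3), MU_x_2 ∝ 3·x_2^(-3), so MRS = (4/3)·(x_2/x_1)^(3) = p_1/p_2.
Hence x_2/x_1 = ((3/4)·p_1/p_2)^(1/(3)), i.e. raised to the 1/3 power.
Substitute x_2 = (x_2/x_1)·x_1 into the budget: x_1* = m/(p_1 + p_2·(x_2/x_1)).
Numerically x_2/x_1 = 1.421236, so x_1* = 102/(12.44 + 3.25·1.421236) = 5.9792.

x_1* = 5.9792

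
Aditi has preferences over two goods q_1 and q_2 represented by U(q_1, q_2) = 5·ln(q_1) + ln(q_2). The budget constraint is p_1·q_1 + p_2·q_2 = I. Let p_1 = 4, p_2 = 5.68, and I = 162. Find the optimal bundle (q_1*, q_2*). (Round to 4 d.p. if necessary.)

q_1* = 33.75, q_2* = 4.7535

The MRS is 5·q_2/q_1. Set MRS = p_1/p_2.
So 5·p_2·q_2 = p_1·q_1; combined with the budget, a share 5/6 of income goes to q_1.
Demand: q_1*(p_1,p_2,I) = 5/6·I/p_1 and q_2* = 1/6·I/p_2.
At p_1=4, p_2=5.68, I=162: q_1* = 5/6·162/4 = 33.75, q_2* = 4.7535.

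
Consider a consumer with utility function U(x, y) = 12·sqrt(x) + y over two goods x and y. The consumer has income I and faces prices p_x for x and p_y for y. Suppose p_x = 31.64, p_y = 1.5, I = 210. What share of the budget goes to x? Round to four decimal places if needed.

share on x = 0.0122

Plugging in: x* = (6·1.5/31.64)² = 0.0809, y* = 138.2933.
Expenditure on x: 31.64·0.0809 = 2.5601; share = 0.0122.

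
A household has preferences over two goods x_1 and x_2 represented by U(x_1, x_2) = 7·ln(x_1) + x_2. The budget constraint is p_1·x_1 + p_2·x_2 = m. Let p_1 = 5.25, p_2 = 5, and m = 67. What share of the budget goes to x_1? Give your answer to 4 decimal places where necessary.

share on x_1 = 0.5224

MU_x_1 = 7/x_1, MU_x_2 = 1. Tangency: 7/x_1 = p_1/p_2.
So x_1*(p_1,p_2) = 7·p_2/p_1, independent of income; and x_2* = (m − 7·p_2)/p_2.
At the given prices: x_1* = 7·5/5.25 = 6.6667, and x_2* = 6.4.
Expenditure on x_1: 5.25·6.6667 = 35; share = 0.5224.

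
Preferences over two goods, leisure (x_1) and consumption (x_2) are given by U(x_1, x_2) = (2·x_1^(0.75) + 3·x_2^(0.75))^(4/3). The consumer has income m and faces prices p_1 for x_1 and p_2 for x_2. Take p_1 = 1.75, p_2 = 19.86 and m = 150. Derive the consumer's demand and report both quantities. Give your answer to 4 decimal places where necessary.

x_1* = 85.4184, x_2* = 0.0261

MRS = MU_x_1/MU_x_2 = (2/3)·(x_2/x_1)^(0.25). Set equal to p_1/p_2.
Solve for the ratio: x_2/x_1 = [(3/2)·p_1/p_2]^(4).
Substitute x_2 = (x_2/x_1)·x_1 into the budget: x_1* = m/(p_1 + p_2·(x_2/x_1)).
Numerically x_2/x_1 = 0.000305, so x_1* = 150/(1.75 + 19.86·0.000305) = 85.4184 and x_2* = 0.000305·85.4184 = 0.0261.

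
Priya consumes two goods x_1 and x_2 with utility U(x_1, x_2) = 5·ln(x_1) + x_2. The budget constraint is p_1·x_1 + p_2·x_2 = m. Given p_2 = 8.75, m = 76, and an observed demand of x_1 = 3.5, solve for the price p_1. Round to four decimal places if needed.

p_1 = 12.5

Set MRS = p_1/p_2: (5/x_1)/1 = p_1/p_2.
So x_1*(p_1,p_2) = 5·p_2/p_1, independent of income; and x_2* = (m − 5·p_2)/p_2.
Set x_1* = 3.5 in the demand function and solve for p_1: p_1 = 12.5.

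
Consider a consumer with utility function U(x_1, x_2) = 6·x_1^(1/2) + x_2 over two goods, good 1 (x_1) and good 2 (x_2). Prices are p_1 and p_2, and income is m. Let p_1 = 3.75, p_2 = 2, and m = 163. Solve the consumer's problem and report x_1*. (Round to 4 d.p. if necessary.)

x_1* = 2.56

Set MRS = p_1/p_2: 3·x_1^(−1/2) = p_1/p_2.
Solve: √x_1 = 3·p_2/p_1, so x_1*(p_1,p_2) = (3·p_2/p_1)², and x_2* = (m − p_1·x_1*)/p_2.
Plugging in: x_1* = (3·2/3.75)² = 2.56.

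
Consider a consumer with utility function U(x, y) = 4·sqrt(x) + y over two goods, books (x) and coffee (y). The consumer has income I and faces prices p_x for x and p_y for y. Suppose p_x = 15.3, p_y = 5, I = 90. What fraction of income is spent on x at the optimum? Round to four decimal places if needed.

share on x = 0.0726

Set MRS = p_x/p_y: 2·x^(−1/2) = p_x/p_y.
Solve: √x = 2·p_y/p_x, so x*(p_x,p_y) = (2·p_y/p_x)², and y* = (I − p_x·x*)/p_y.
Plugging in: x* = (2·5/15.3)² = 0.4272, y* = 16.6928.
Expenditure on x: 15.3·0.4272 = 6.5359; share = 0.0726.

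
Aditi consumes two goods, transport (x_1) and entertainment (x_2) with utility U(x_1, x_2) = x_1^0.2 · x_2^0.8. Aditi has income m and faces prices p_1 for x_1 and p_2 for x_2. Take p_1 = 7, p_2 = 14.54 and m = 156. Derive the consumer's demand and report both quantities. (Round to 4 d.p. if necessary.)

Tangency: MRS = (1/4)·x_2/x_1 = p_1/p_2.
Rearranging, p_2·x_2 = 4·p_1·x_1. Substituting into the budget gives p_1·x_1·(1 + 4) = m.
Demand: x_1*(p_1,p_2,m) = 0.2·m/p_1 and x_2* = 0.8·m/p_2.
At p_1=7, p_2=14.54, m=156: x_1* = 0.2·156/7 = 4.4571, x_2* = 8.5832.

x_1* = 4.4571, x_2* = 8.5832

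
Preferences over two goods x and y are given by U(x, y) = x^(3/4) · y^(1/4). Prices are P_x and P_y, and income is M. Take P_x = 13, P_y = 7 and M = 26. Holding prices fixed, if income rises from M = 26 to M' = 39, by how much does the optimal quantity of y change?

Demand: x*(P_x,P_y,M) = 0.75·M/P_x and y* = 0.25·M/P_y.
At P_x=13, P_y=7, M=26: y* = 0.25·26/7 = 0.9286.
At M' = 39: y* = 1.3929. Change: 1.3929 − 0.9286 = 0.4643.

Δy* = 0.4643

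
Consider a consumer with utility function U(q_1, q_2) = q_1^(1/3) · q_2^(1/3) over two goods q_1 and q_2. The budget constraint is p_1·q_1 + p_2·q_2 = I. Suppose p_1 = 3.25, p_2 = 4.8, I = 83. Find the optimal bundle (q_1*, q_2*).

q_1* = 12.7692, q_2* = 8.6458

The MRS is q_2/q_1. Set MRS = p_1/p_2.
So 1/3·p_2·q_2 = 1/3·p_1·q_1; combined with the budget, a share 0.5 of income goes to q_1.
Demand: q_1*(p_1,p_2,I) = 0.5·I/p_1 and q_2* = 0.5·I/p_2.
At p_1=3.25, p_2=4.8, I=83: q_1* = 0.5·83/3.25 = 12.7692, q_2* = 8.6458.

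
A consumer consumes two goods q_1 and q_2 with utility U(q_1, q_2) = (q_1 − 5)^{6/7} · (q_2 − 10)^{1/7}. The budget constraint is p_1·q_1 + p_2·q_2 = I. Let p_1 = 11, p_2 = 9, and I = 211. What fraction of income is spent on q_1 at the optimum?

Let q_1' = q_1−5, q_2' = q_2−10. MRS = 6·q_2'/q_1' = p_1/p_2.
After buying the subsistence bundle (5, 10), a share 6/7 of the remaining income goes to q_1: q_1* = 5 + 6/7·(I − 5p_1 − 10p_2)/p_1.
Discretionary income = 211 − 5·11 − 10·9 = 66; q_1* = 5 + 6/7·66/11 = 10.1429; q_2* = 10 + 1/7·66/9 = 11.0476.
Expenditure on q_1: 11·10.1429 = 111.5714; share = 0.5288.

share on q_1 = 0.5288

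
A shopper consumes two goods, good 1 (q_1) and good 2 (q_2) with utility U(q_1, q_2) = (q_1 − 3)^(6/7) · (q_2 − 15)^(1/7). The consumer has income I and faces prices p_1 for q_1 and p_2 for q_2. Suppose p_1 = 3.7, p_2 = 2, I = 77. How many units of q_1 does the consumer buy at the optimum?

q_1* = 11.3166

Discretionary income = 77 − 3·3.7 − 15·2 = 35.9; q_1* = 3 + 6/7·35.9/3.7 = 11.3166.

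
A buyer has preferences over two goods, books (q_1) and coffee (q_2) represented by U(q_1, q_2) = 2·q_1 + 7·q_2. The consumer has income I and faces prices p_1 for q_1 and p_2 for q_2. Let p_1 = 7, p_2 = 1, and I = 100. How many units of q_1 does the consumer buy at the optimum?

q_1* = 0

Perfect substitutes: compare marginal utility per dollar. 2/p_1 vs 7/p_2 → 0.2857 vs 7.
q_2 gives more utility per dollar, so spend all income on q_2: q_2* = I/p_2, q_1* = 0.
Numerically: q_1* = 0, q_2* = 100.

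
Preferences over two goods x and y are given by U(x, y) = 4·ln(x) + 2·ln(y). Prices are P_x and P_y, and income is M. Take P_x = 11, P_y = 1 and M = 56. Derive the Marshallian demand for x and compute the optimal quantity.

The MRS is 2·y/x. Set MRS = P_x/P_y.
Rearranging, P_y·y = (1/2)·P_x·x. Substituting into the budget gives P_x·x·(1 + (1/2)) = M.
Demand: x*(P_x,P_y,M) = 2/3·M/P_x and y* = 1/3·M/P_y.
At P_x=11, P_y=1, M=56: x* = 2/3·56/11 = 3.3939.

x* = 3.3939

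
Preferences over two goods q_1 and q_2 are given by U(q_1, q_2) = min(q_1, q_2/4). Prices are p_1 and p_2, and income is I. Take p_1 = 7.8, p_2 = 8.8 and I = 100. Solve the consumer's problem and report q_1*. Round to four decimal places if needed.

Leontief preferences: the optimum is at the kink where q_1/1 = q_2/4, i.e. q_2 = 4·q_1.
Budget: p_1·q_1 + p_2·4·q_1 = I, so (p_1 + 4·p_2)·q_1 = I.
Demand: q_1*(p_1,p_2,I) = I/(p_1 + 4·p_2), q_2* = 4·I/(p_1 + 4·p_2).
Here 7.8 + 4·8.8 = 43, giving q_1* = 2.3256.

q_1* = 2.3256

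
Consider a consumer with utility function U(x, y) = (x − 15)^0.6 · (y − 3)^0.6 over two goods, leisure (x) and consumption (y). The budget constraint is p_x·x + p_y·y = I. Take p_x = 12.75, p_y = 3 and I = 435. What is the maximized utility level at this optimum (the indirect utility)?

V = 34.191

Let x' = x−15, y' = y−3. MRS = y'/x' = p_x/p_y.
Substituting into the budget: x* = 15 + 0.5·(I − 15·p_x − 3·p_y)/p_x, and y* = 3 + 0.5·(…)/p_y.
Discretionary income = 435 − 15·12.75 − 3·3 = 234.75; x* = 15 + 0.5·234.75/12.75 = 24.2059; y* = 3 + 0.5·234.75/3 = 42.125.
Utility at the optimum: U(24.2059, 42.125) = 34.191.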